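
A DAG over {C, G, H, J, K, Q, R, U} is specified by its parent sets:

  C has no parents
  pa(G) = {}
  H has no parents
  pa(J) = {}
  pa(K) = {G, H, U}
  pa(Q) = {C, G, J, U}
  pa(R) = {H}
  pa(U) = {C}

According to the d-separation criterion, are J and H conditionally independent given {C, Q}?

Yes

Enumerating the 3 paths from J to H and testing each for blocking by {C, Q}:
Path 1: J → Q ← C → U → K ← H
  C is a fork here and C is conditioned on, so the path is blocked at C.
Path 2: J → Q ← U → K ← H
  K is a collider here and neither K nor any of its descendants is conditioned on, so the collider stays closed — the path is blocked at K.
Path 3: J → Q ← G → K ← H
  K is a collider here and neither K nor any of its descendants is conditioned on, so the collider stays closed — the path is blocked at K.
Every path is blocked, so J and H are d-separated given {C, Q}.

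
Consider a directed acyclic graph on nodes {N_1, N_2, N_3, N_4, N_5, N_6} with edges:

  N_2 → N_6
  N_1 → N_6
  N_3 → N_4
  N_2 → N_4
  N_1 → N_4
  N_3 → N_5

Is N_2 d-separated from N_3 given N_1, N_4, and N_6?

No

Enumerating the 2 paths from N_2 to N_3 and testing each for blocking by {N_1, N_4, N_6}:
Path 1: N_2 → N_4 ← N_3
  N_4 is a collider and N_4 is conditioned on, which opens it — no node blocks this path, so it is active.
Path 2: N_2 → N_6 ← N_1 → N_4 ← N_3
  N_1 is a fork here and N_1 is conditioned on, so the path is blocked at N_1.
At least one path is unblocked, so d-separation fails.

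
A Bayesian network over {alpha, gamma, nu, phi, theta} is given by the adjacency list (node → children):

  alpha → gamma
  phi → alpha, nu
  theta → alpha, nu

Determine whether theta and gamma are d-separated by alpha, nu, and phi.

Yes

2 paths connect theta and gamma; each must be blocked for d-separation to hold:
  1. theta → alpha → gamma — alpha:chain[blocks] ⇒ blocked
  2. theta → nu ← phi → alpha → gamma — nu:collider[open]; phi:fork[blocks]; alpha:chain[blocks] ⇒ blocked
Since every path is blocked, d-separation holds.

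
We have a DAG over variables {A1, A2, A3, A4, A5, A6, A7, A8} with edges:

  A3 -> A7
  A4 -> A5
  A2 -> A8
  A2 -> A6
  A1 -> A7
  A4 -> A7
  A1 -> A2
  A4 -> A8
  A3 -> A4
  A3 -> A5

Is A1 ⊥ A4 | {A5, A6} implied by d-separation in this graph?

Yes

Enumerating the 4 paths from A1 to A4 and testing each for blocking by {A5, A6}:
Path 1: A1 → A7 ← A4
  A7 is a collider here and neither A7 nor any of its descendants is conditioned on, so the collider stays closed — the path is blocked at A7.
Path 2: A1 → A7 ← A3 → A4
  A7 is a collider here and neither A7 nor any of its descendants is conditioned on, so the collider stays closed — the path is blocked at A7.
Path 3: A1 → A7 ← A3 → A5 ← A4
  A7 is a collider here and neither A7 nor any of its descendants is conditioned on, so the collider stays closed — the path is blocked at A7.
Path 4: A1 → A2 → A8 ← A4
  A8 is a collider here and neither A8 nor any of its descendants is conditioned on, so the collider stays closed — the path is blocked at A8.
All paths are blocked; A1 ⊥ A4 | {A5, A6} holds.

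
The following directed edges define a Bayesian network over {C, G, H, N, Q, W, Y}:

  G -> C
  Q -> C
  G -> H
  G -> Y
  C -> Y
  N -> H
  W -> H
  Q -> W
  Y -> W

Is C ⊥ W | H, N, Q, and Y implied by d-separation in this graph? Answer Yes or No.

No

Enumerating the 5 paths from C to W and testing each for blocking by {H, N, Q, Y}:
Path 1: C → Y → W
  Y is a chain here and Y is conditioned on, so the path is blocked at Y.
Path 2: C → Y ← G → H ← W
  Y is a collider and Y is conditioned on, which opens it; G is a fork and G is not conditioned on; H is a collider and H is conditioned on, which opens it — no node blocks this path, so it is active.
Path 3: C ← G → H ← W
  G is a fork and G is not conditioned on; H is a collider and H is conditioned on, which opens it — no node blocks this path, so it is active.
Path 4: C ← G → Y → W
  Y is a chain here and Y is conditioned on, so the path is blocked at Y.
Path 5: C ← Q → W
  Q is a fork here and Q is conditioned on, so the path is blocked at Q.
At least one path is unblocked, so d-separation fails.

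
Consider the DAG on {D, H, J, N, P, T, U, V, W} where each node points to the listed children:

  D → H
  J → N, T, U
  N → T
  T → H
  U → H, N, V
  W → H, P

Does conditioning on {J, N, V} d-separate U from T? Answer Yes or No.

Enumerating the 5 paths from U to T and testing each for blocking by {J, N, V}:
Path 1: U → H ← T
  H is a collider here and neither H nor any of its descendants is conditioned on, so the collider stays closed — the path is blocked at H.
Path 2: U → N → T
  N is a chain here and N is conditioned on, so the path is blocked at N.
Path 3: U → N ← J → T
  J is a fork here and J is conditioned on, so the path is blocked at J.
Path 4: U ← J → T
  J is a fork here and J is conditioned on, so the path is blocked at J.
Path 5: U ← J → N → T
  J is a fork here and J is conditioned on, so the path is blocked at J.
Every path is blocked, so U and T are d-separated given {J, N, V}.

Yes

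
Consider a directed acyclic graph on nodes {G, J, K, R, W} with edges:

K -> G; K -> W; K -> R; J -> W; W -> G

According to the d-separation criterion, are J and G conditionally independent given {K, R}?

2 paths connect J and G; each must be blocked for d-separation to hold:
Path 1: J → W ← K → G
  W is a collider here and neither W nor any of its descendants is conditioned on, so the collider stays closed — the path is blocked at W.
Path 2: J → W → G
  W is a chain and W is not conditioned on — no node blocks this path, so it is active.
Since the path J → W → G is active, J and G are not d-separated given {K, R}.

No — J and G are not d-separated given {K, R}.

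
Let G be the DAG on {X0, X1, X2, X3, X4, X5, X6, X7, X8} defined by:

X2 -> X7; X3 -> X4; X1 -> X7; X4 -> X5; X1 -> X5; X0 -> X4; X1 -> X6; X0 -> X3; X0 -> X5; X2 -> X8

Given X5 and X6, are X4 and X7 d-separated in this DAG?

No

3 paths connect X4 and X7; each must be blocked for d-separation to hold:
Path 1: X4 → X5 ← X1 → X7
  X5 is a collider and X5 is conditioned on, which opens it; X1 is a fork and X1 is not conditioned on — no node blocks this path, so it is active.
Path 2: X4 ← X3 ← X0 → X5 ← X1 → X7
  X3 is a chain and X3 is not conditioned on; X0 is a fork and X0 is not conditioned on; X5 is a collider and X5 is conditioned on, which opens it; X1 is a fork and X1 is not conditioned on — no node blocks this path, so it is active.
Path 3: X4 ← X0 → X5 ← X1 → X7
  X0 is a fork and X0 is not conditioned on; X5 is a collider and X5 is conditioned on, which opens it; X1 is a fork and X1 is not conditioned on — no node blocks this path, so it is active.
At least one path is unblocked, so d-separation fails.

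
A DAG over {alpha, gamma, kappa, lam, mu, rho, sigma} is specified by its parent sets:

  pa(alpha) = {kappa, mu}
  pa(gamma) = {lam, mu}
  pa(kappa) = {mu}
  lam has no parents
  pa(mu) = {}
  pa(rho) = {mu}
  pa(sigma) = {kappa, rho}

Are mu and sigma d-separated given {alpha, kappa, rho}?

Yes

3 paths connect mu and sigma; each must be blocked for d-separation to hold:
  1. mu → rho → sigma — rho:chain[blocks] ⇒ blocked
  2. mu → kappa → sigma — kappa:chain[blocks] ⇒ blocked
  3. mu → alpha ← kappa → sigma — alpha:collider[open]; kappa:fork[blocks] ⇒ blocked
Since every path is blocked, d-separation holds.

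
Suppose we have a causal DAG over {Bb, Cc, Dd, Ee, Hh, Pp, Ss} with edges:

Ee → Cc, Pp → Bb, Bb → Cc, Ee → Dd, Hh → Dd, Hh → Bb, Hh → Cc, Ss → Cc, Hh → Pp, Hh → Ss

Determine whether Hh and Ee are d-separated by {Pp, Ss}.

We examine all 5 paths between Hh and Ee:
  1. Hh → Pp → Bb → Cc ← Ee — Pp:chain[blocks]; Bb:chain[open]; Cc:collider[blocks] ⇒ blocked
  2. Hh → Ss → Cc ← Ee — Ss:chain[blocks]; Cc:collider[blocks] ⇒ blocked
  3. Hh → Bb → Cc ← Ee — Bb:chain[open]; Cc:collider[blocks] ⇒ blocked
  4. Hh → Cc ← Ee — Cc:collider[blocks] ⇒ blocked
  5. Hh → Dd ← Ee — Dd:collider[blocks] ⇒ blocked
All paths are blocked; Hh ⊥ Ee | {Pp, Ss} holds.

Yes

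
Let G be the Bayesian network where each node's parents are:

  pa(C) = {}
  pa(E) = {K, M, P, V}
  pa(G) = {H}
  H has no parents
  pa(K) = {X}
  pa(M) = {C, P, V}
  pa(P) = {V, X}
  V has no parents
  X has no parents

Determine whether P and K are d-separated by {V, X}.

Yes

We examine all 6 paths between P and K:
Path 1: P ← X → K
  X is a fork here and X is conditioned on, so the path is blocked at X.
Path 2: P → M ← V → E ← K
  M is a collider here and neither M nor any of its descendants is conditioned on, so the collider stays closed — the path is blocked at M.
Path 3: P → M → E ← K
  E is a collider here and neither E nor any of its descendants is conditioned on, so the collider stays closed — the path is blocked at E.
Path 4: P ← V → M → E ← K
  V is a fork here and V is conditioned on, so the path is blocked at V.
Path 5: P ← V → E ← K
  V is a fork here and V is conditioned on, so the path is blocked at V.
Path 6: P → E ← K
  E is a collider here and neither E nor any of its descendants is conditioned on, so the collider stays closed — the path is blocked at E.
Since every path is blocked, d-separation holds.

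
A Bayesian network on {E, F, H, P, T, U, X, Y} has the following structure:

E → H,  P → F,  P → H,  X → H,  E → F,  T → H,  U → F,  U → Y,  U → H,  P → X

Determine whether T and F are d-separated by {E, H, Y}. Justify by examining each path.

No

There are 4 undirected paths between T and F; checking each against the conditioning set {E, H, Y}:
Path 1: T → H ← E → F
  E is a fork here and E is conditioned on, so the path is blocked at E.
Path 2: T → H ← P → F
  H is a collider and H is conditioned on, which opens it; P is a fork and P is not conditioned on — no node blocks this path, so it is active.
Path 3: T → H ← X ← P → F
  H is a collider and H is conditioned on, which opens it; X is a chain and X is not conditioned on; P is a fork and P is not conditioned on — no node blocks this path, so it is active.
Path 4: T → H ← U → F
  H is a collider and H is conditioned on, which opens it; U is a fork and U is not conditioned on — no node blocks this path, so it is active.
At least one path is unblocked, so d-separation fails.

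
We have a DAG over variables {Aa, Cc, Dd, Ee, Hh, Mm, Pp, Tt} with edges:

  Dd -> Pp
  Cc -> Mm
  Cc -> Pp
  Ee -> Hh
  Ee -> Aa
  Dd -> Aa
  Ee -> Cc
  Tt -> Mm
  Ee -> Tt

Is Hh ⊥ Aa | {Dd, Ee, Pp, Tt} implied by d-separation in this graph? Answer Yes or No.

We examine all 3 paths between Hh and Aa:
Path 1: Hh ← Ee → Tt → Mm ← Cc → Pp ← Dd → Aa
  Ee is a fork here and Ee is conditioned on, so the path is blocked at Ee.
Path 2: Hh ← Ee → Aa
  Ee is a fork here and Ee is conditioned on, so the path is blocked at Ee.
Path 3: Hh ← Ee → Cc → Pp ← Dd → Aa
  Ee is a fork here and Ee is conditioned on, so the path is blocked at Ee.
Every path is blocked, so Hh and Aa are d-separated given {Dd, Ee, Pp, Tt}.

Yes — Hh and Aa are d-separated given {Dd, Ee, Pp, Tt}.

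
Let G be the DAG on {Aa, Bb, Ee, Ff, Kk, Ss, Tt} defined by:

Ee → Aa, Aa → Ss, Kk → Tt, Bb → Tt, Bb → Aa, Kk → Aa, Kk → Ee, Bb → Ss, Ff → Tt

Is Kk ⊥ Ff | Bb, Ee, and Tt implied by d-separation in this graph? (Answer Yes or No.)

No — Kk and Ff are not d-separated given {Bb, Ee, Tt}.

We examine all 5 paths between Kk and Ff:
Path 1: Kk → Tt ← Ff
  Tt is a collider and Tt is conditioned on, which opens it — no node blocks this path, so it is active.
Path 2: Kk → Ee → Aa ← Bb → Tt ← Ff
  Ee is a chain here and Ee is conditioned on, so the path is blocked at Ee.
Path 3: Kk → Ee → Aa → Ss ← Bb → Tt ← Ff
  Ee is a chain here and Ee is conditioned on, so the path is blocked at Ee.
Path 4: Kk → Aa ← Bb → Tt ← Ff
  Aa is a collider here and neither Aa nor any of its descendants is conditioned on, so the collider stays closed — the path is blocked at Aa.
Path 5: Kk → Aa → Ss ← Bb → Tt ← Ff
  Ss is a collider here and neither Ss nor any of its descendants is conditioned on, so the collider stays closed — the path is blocked at Ss.
Because an active path exists, Kk and Ff are not d-separated.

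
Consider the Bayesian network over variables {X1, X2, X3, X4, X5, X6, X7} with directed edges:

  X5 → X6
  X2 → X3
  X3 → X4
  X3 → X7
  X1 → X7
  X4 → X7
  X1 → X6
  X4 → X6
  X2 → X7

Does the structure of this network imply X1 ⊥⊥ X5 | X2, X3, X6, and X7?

No

We examine all 4 paths between X1 and X5:
  1. X1 → X7 ← X3 → X4 → X6 ← X5 — X7:collider[open]; X3:fork[blocks]; X4:chain[open]; X6:collider[open] ⇒ blocked
  2. X1 → X7 ← X2 → X3 → X4 → X6 ← X5 — X7:collider[open]; X2:fork[blocks]; X3:chain[blocks]; X4:chain[open]; X6:collider[open] ⇒ blocked
  3. X1 → X7 ← X4 → X6 ← X5 — X7:collider[open]; X4:fork[open]; X6:collider[open] ⇒ active
  4. X1 → X6 ← X5 — X6:collider[open] ⇒ active
Because an active path exists, X1 and X5 are not d-separated.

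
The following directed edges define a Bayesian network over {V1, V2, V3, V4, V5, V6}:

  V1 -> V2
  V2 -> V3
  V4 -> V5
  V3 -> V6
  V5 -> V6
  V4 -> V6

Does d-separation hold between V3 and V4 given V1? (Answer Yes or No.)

Enumerating the 2 paths from V3 to V4 and testing each for blocking by {V1}:
Path 1: V3 → V6 ← V4
  V6 is a collider here and neither V6 nor any of its descendants is conditioned on, so the collider stays closed — the path is blocked at V6.
Path 2: V3 → V6 ← V5 ← V4
  V6 is a collider here and neither V6 nor any of its descendants is conditioned on, so the collider stays closed — the path is blocked at V6.
Since every path is blocked, d-separation holds.

Yes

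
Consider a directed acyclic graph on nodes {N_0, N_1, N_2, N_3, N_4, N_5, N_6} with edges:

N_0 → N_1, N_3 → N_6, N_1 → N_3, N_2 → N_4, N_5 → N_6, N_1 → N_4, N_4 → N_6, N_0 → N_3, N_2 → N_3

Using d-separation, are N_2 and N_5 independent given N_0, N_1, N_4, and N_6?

Enumerating the 6 paths from N_2 to N_5 and testing each for blocking by {N_0, N_1, N_4, N_6}:
Path 1: N_2 → N_3 → N_6 ← N_5
  N_3 is a chain and N_3 is not conditioned on; N_6 is a collider and N_6 is conditioned on, which opens it — no node blocks this path, so it is active.
Path 2: N_2 → N_3 ← N_0 → N_1 → N_4 → N_6 ← N_5
  N_0 is a fork here and N_0 is conditioned on, so the path is blocked at N_0.
Path 3: N_2 → N_3 ← N_1 → N_4 → N_6 ← N_5
  N_1 is a fork here and N_1 is conditioned on, so the path is blocked at N_1.
Path 4: N_2 → N_4 → N_6 ← N_5
  N_4 is a chain here and N_4 is conditioned on, so the path is blocked at N_4.
Path 5: N_2 → N_4 ← N_1 → N_3 → N_6 ← N_5
  N_1 is a fork here and N_1 is conditioned on, so the path is blocked at N_1.
Path 6: N_2 → N_4 ← N_1 ← N_0 → N_3 → N_6 ← N_5
  N_1 is a chain here and N_1 is conditioned on, so the path is blocked at N_1.
At least one path is unblocked, so d-separation fails.

No — N_2 and N_5 are not d-separated given {N_0, N_1, N_4, N_6}.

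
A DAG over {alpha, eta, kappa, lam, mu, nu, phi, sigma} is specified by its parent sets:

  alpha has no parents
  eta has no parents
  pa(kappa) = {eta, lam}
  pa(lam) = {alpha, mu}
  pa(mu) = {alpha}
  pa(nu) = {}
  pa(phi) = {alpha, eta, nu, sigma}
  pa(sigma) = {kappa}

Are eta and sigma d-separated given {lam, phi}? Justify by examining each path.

Enumerating the 6 paths from eta to sigma and testing each for blocking by {lam, phi}:
Path 1: eta → kappa → sigma
  kappa is a chain and kappa is not conditioned on — no node blocks this path, so it is active.
Path 2: eta → kappa ← lam ← alpha → phi ← sigma
  lam is a chain here and lam is conditioned on, so the path is blocked at lam.
Path 3: eta → kappa ← lam ← mu ← alpha → phi ← sigma
  lam is a chain here and lam is conditioned on, so the path is blocked at lam.
Path 4: eta → phi ← sigma
  phi is a collider and phi is conditioned on, which opens it — no node blocks this path, so it is active.
Path 5: eta → phi ← alpha → lam → kappa → sigma
  lam is a chain here and lam is conditioned on, so the path is blocked at lam.
Path 6: eta → phi ← alpha → mu → lam → kappa → sigma
  lam is a chain here and lam is conditioned on, so the path is blocked at lam.
Because an active path exists, eta and sigma are not d-separated.

No — eta and sigma are not d-separated given {lam, phi}.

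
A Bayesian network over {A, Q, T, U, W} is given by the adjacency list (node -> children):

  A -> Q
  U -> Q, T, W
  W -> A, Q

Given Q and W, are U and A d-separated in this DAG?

Enumerating the 4 paths from U to A and testing each for blocking by {Q, W}:
Path 1: U → Q ← A
  Q is a collider and Q is conditioned on, which opens it — no node blocks this path, so it is active.
Path 2: U → Q ← W → A
  W is a fork here and W is conditioned on, so the path is blocked at W.
Path 3: U → W → A
  W is a chain here and W is conditioned on, so the path is blocked at W.
Path 4: U → W → Q ← A
  W is a chain here and W is conditioned on, so the path is blocked at W.
Since the path U → Q ← A is active, U and A are not d-separated given {Q, W}.

No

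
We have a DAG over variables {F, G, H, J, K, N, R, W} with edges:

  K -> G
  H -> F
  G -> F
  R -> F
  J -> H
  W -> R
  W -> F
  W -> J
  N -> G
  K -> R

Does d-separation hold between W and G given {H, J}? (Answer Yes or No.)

Yes — W and G are d-separated given {H, J}.

Enumerating the 6 paths from W to G and testing each for blocking by {H, J}:
  1. W → J → H → F ← G — J:chain[blocks]; H:chain[blocks]; F:collider[blocks] ⇒ blocked
  2. W → J → H → F ← R ← K → G — J:chain[blocks]; H:chain[blocks]; F:collider[blocks]; R:chain[open]; K:fork[open] ⇒ blocked
  3. W → F ← G — F:collider[blocks] ⇒ blocked
  4. W → F ← R ← K → G — F:collider[blocks]; R:chain[open]; K:fork[open] ⇒ blocked
  5. W → R ← K → G — R:collider[blocks]; K:fork[open] ⇒ blocked
  6. W → R → F ← G — R:chain[open]; F:collider[blocks] ⇒ blocked
Every path is blocked, so W and G are d-separated given {H, J}.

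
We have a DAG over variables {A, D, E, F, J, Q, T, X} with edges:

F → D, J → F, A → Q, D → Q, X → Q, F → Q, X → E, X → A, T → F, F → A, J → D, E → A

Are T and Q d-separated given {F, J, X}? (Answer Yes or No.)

6 paths connect T and Q; each must be blocked for d-separation to hold:
Path 1: T → F ← J → D → Q
  J is a fork here and J is conditioned on, so the path is blocked at J.
Path 2: T → F → Q
  F is a chain here and F is conditioned on, so the path is blocked at F.
Path 3: T → F → D → Q
  F is a chain here and F is conditioned on, so the path is blocked at F.
Path 4: T → F → A → Q
  F is a chain here and F is conditioned on, so the path is blocked at F.
Path 5: T → F → A ← X → Q
  F is a chain here and F is conditioned on, so the path is blocked at F.
Path 6: T → F → A ← E ← X → Q
  F is a chain here and F is conditioned on, so the path is blocked at F.
All paths are blocked; T ⊥ Q | {F, J, X} holds.

Yes — T and Q are d-separated given {F, J, X}.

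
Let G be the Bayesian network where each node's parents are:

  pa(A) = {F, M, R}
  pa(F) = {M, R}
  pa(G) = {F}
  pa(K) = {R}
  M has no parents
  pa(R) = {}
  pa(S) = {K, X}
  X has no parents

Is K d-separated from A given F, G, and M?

We examine all 3 paths between K and A:
  1. K ← R → F ← M → A — R:fork[open]; F:collider[open]; M:fork[blocks] ⇒ blocked
  2. K ← R → F → A — R:fork[open]; F:chain[blocks] ⇒ blocked
  3. K ← R → A — R:fork[open] ⇒ active
Because an active path exists, K and A are not d-separated.

No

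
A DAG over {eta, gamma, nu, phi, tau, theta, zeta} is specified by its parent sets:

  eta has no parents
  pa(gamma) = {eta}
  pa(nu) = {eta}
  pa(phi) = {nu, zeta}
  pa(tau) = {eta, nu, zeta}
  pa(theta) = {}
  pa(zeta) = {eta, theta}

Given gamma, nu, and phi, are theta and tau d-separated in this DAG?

No — theta and tau are not d-separated given {gamma, nu, phi}.

We examine all 5 paths between theta and tau:
  1. theta → zeta ← eta → nu → tau — zeta:collider[open]; eta:fork[open]; nu:chain[blocks] ⇒ blocked
  2. theta → zeta ← eta → tau — zeta:collider[open]; eta:fork[open] ⇒ active
  3. theta → zeta → phi ← nu ← eta → tau — zeta:chain[open]; phi:collider[open]; nu:chain[blocks]; eta:fork[open] ⇒ blocked
  4. theta → zeta → phi ← nu → tau — zeta:chain[open]; phi:collider[open]; nu:fork[blocks] ⇒ blocked
  5. theta → zeta → tau — zeta:chain[open] ⇒ active
Because an active path exists, theta and tau are not d-separated.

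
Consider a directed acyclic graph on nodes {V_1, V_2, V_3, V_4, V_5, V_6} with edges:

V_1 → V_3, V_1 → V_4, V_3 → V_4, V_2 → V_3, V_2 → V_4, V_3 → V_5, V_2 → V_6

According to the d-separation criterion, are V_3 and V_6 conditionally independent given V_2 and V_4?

Enumerating the 3 paths from V_3 to V_6 and testing each for blocking by {V_2, V_4}:
Path 1: V_3 ← V_2 → V_6
  V_2 is a fork here and V_2 is conditioned on, so the path is blocked at V_2.
Path 2: V_3 → V_4 ← V_2 → V_6
  V_2 is a fork here and V_2 is conditioned on, so the path is blocked at V_2.
Path 3: V_3 ← V_1 → V_4 ← V_2 → V_6
  V_2 is a fork here and V_2 is conditioned on, so the path is blocked at V_2.
Every path is blocked, so V_3 and V_6 are d-separated given {V_2, V_4}.

Yes — V_3 and V_6 are d-separated given {V_2, V_4}.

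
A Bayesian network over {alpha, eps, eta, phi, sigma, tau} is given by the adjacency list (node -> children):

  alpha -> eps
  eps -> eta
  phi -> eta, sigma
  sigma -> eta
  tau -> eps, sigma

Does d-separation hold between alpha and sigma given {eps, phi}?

Enumerating the 3 paths from alpha to sigma and testing each for blocking by {eps, phi}:
Path 1: alpha → eps → eta ← sigma
  eps is a chain here and eps is conditioned on, so the path is blocked at eps.
Path 2: alpha → eps → eta ← phi → sigma
  eps is a chain here and eps is conditioned on, so the path is blocked at eps.
Path 3: alpha → eps ← tau → sigma
  eps is a collider and eps is conditioned on, which opens it; tau is a fork and tau is not conditioned on — no node blocks this path, so it is active.
Since the path alpha → eps ← tau → sigma is active, alpha and sigma are not d-separated given {eps, phi}.

No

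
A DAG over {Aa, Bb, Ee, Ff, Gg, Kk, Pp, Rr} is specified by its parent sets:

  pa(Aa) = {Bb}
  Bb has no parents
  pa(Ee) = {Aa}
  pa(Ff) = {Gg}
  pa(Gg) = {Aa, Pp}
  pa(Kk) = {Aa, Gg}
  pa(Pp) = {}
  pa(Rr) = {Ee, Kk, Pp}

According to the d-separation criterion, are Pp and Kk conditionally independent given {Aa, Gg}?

Enumerating the 6 paths from Pp to Kk and testing each for blocking by {Aa, Gg}:
Path 1: Pp → Rr ← Ee ← Aa → Gg → Kk
  Rr is a collider here and neither Rr nor any of its descendants is conditioned on, so the collider stays closed — the path is blocked at Rr.
Path 2: Pp → Rr ← Ee ← Aa → Kk
  Rr is a collider here and neither Rr nor any of its descendants is conditioned on, so the collider stays closed — the path is blocked at Rr.
Path 3: Pp → Rr ← Kk
  Rr is a collider here and neither Rr nor any of its descendants is conditioned on, so the collider stays closed — the path is blocked at Rr.
Path 4: Pp → Gg → Kk
  Gg is a chain here and Gg is conditioned on, so the path is blocked at Gg.
Path 5: Pp → Gg ← Aa → Ee → Rr ← Kk
  Aa is a fork here and Aa is conditioned on, so the path is blocked at Aa.
Path 6: Pp → Gg ← Aa → Kk
  Aa is a fork here and Aa is conditioned on, so the path is blocked at Aa.
All paths are blocked; Pp ⊥ Kk | {Aa, Gg} holds.

Yes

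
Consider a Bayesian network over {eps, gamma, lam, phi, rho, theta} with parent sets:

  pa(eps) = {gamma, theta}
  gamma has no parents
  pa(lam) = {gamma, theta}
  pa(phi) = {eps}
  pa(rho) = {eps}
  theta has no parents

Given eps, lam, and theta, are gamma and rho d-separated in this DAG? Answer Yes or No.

Yes

We examine all 2 paths between gamma and rho:
Path 1: gamma → lam ← theta → eps → rho
  theta is a fork here and theta is conditioned on, so the path is blocked at theta.
Path 2: gamma → eps → rho
  eps is a chain here and eps is conditioned on, so the path is blocked at eps.
Every path is blocked, so gamma and rho are d-separated given {eps, lam, theta}.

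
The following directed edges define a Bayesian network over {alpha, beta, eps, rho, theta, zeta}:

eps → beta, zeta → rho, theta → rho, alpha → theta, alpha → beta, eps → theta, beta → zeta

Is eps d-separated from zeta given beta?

Yes — eps and zeta are d-separated given {beta}.

4 paths connect eps and zeta; each must be blocked for d-separation to hold:
Path 1: eps → theta ← alpha → beta → zeta
  theta is a collider here and neither theta nor any of its descendants is conditioned on, so the collider stays closed — the path is blocked at theta.
Path 2: eps → theta → rho ← zeta
  rho is a collider here and neither rho nor any of its descendants is conditioned on, so the collider stays closed — the path is blocked at rho.
Path 3: eps → beta ← alpha → theta → rho ← zeta
  rho is a collider here and neither rho nor any of its descendants is conditioned on, so the collider stays closed — the path is blocked at rho.
Path 4: eps → beta → zeta
  beta is a chain here and beta is conditioned on, so the path is blocked at beta.
All paths are blocked; eps ⊥ zeta | {beta} holds.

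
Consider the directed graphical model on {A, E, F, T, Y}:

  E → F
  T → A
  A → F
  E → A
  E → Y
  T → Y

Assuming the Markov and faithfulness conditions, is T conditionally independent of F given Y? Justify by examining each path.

No

We examine all 4 paths between T and F:
Path 1: T → A → F
  A is a chain and A is not conditioned on — no node blocks this path, so it is active.
Path 2: T → A ← E → F
  A is a collider here and neither A nor any of its descendants is conditioned on, so the collider stays closed — the path is blocked at A.
Path 3: T → Y ← E → A → F
  Y is a collider and Y is conditioned on, which opens it; E is a fork and E is not conditioned on; A is a chain and A is not conditioned on — no node blocks this path, so it is active.
Path 4: T → Y ← E → F
  Y is a collider and Y is conditioned on, which opens it; E is a fork and E is not conditioned on — no node blocks this path, so it is active.
At least one path is unblocked, so d-separation fails.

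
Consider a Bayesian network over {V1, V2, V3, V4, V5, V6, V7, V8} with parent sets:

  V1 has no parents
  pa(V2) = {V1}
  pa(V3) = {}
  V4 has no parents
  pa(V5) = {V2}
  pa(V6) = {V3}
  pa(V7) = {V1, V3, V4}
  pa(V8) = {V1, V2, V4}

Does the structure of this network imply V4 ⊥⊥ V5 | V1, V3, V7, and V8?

No

We examine all 4 paths between V4 and V5:
  1. V4 → V8 ← V2 → V5 — V8:collider[open]; V2:fork[open] ⇒ active
  2. V4 → V8 ← V1 → V2 → V5 — V8:collider[open]; V1:fork[blocks]; V2:chain[open] ⇒ blocked
  3. V4 → V7 ← V1 → V2 → V5 — V7:collider[open]; V1:fork[blocks]; V2:chain[open] ⇒ blocked
  4. V4 → V7 ← V1 → V8 ← V2 → V5 — V7:collider[open]; V1:fork[blocks]; V8:collider[open]; V2:fork[open] ⇒ blocked
At least one path is unblocked, so d-separation fails.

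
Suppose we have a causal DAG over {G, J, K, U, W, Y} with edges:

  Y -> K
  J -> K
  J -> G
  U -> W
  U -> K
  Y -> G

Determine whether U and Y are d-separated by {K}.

We examine all 2 paths between U and Y:
Path 1: U → K ← J → G ← Y
  G is a collider here and neither G nor any of its descendants is conditioned on, so the collider stays closed — the path is blocked at G.
Path 2: U → K ← Y
  K is a collider and K is conditioned on, which opens it — no node blocks this path, so it is active.
At least one path is unblocked, so d-separation fails.

No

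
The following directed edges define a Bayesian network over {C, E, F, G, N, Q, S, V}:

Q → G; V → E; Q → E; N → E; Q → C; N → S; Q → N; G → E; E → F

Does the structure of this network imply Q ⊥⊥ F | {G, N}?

No

We examine all 3 paths between Q and F:
Path 1: Q → N → E → F
  N is a chain here and N is conditioned on, so the path is blocked at N.
Path 2: Q → E → F
  E is a chain and E is not conditioned on — no node blocks this path, so it is active.
Path 3: Q → G → E → F
  G is a chain here and G is conditioned on, so the path is blocked at G.
At least one path is unblocked, so d-separation fails.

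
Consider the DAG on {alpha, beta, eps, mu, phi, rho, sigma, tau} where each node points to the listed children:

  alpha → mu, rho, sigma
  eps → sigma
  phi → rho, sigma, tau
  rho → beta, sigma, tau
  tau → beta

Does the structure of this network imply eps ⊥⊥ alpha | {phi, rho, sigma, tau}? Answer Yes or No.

Enumerating the 5 paths from eps to alpha and testing each for blocking by {phi, rho, sigma, tau}:
  1. eps → sigma ← rho ← alpha — sigma:collider[open]; rho:chain[blocks] ⇒ blocked
  2. eps → sigma ← alpha — sigma:collider[open] ⇒ active
  3. eps → sigma ← phi → tau ← rho ← alpha — sigma:collider[open]; phi:fork[blocks]; tau:collider[open]; rho:chain[blocks] ⇒ blocked
  4. eps → sigma ← phi → tau → beta ← rho ← alpha — sigma:collider[open]; phi:fork[blocks]; tau:chain[blocks]; beta:collider[blocks]; rho:chain[blocks] ⇒ blocked
  5. eps → sigma ← phi → rho ← alpha — sigma:collider[open]; phi:fork[blocks]; rho:collider[open] ⇒ blocked
At least one path is unblocked, so d-separation fails.

No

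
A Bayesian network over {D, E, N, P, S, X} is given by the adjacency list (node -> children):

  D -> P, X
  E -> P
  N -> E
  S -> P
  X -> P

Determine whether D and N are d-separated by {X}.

There are 2 undirected paths between D and N; checking each against the conditioning set {X}:
  1. D → X → P ← E ← N — X:chain[blocks]; P:collider[blocks]; E:chain[open] ⇒ blocked
  2. D → P ← E ← N — P:collider[blocks]; E:chain[open] ⇒ blocked
All paths are blocked; D ⊥ N | {X} holds.

Yes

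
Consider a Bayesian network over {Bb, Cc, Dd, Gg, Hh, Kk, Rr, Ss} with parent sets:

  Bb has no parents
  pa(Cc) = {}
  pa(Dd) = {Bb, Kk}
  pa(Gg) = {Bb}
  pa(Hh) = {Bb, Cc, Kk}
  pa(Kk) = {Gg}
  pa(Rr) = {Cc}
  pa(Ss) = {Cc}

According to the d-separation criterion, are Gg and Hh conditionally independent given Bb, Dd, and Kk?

There are 4 undirected paths between Gg and Hh; checking each against the conditioning set {Bb, Dd, Kk}:
Path 1: Gg → Kk → Dd ← Bb → Hh
  Kk is a chain here and Kk is conditioned on, so the path is blocked at Kk.
Path 2: Gg → Kk → Hh
  Kk is a chain here and Kk is conditioned on, so the path is blocked at Kk.
Path 3: Gg ← Bb → Dd ← Kk → Hh
  Bb is a fork here and Bb is conditioned on, so the path is blocked at Bb.
Path 4: Gg ← Bb → Hh
  Bb is a fork here and Bb is conditioned on, so the path is blocked at Bb.
Every path is blocked, so Gg and Hh are d-separated given {Bb, Dd, Kk}.

Yes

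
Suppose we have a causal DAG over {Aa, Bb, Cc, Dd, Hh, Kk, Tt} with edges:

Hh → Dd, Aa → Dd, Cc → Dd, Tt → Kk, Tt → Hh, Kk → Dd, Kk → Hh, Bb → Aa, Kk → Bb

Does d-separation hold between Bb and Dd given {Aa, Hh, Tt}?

We examine all 4 paths between Bb and Dd:
  1. Bb → Aa → Dd — Aa:chain[blocks] ⇒ blocked
  2. Bb ← Kk → Hh → Dd — Kk:fork[open]; Hh:chain[blocks] ⇒ blocked
  3. Bb ← Kk ← Tt → Hh → Dd — Kk:chain[open]; Tt:fork[blocks]; Hh:chain[blocks] ⇒ blocked
  4. Bb ← Kk → Dd — Kk:fork[open] ⇒ active
Because an active path exists, Bb and Dd are not d-separated.

No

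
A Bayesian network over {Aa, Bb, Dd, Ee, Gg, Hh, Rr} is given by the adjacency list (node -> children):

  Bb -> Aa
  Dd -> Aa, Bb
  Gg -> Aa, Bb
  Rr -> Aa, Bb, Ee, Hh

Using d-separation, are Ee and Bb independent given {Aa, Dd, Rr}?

Yes — Ee and Bb are d-separated given {Aa, Dd, Rr}.

Enumerating the 4 paths from Ee to Bb and testing each for blocking by {Aa, Dd, Rr}:
Path 1: Ee ← Rr → Bb
  Rr is a fork here and Rr is conditioned on, so the path is blocked at Rr.
Path 2: Ee ← Rr → Aa ← Bb
  Rr is a fork here and Rr is conditioned on, so the path is blocked at Rr.
Path 3: Ee ← Rr → Aa ← Gg → Bb
  Rr is a fork here and Rr is conditioned on, so the path is blocked at Rr.
Path 4: Ee ← Rr → Aa ← Dd → Bb
  Rr is a fork here and Rr is conditioned on, so the path is blocked at Rr.
Every path is blocked, so Ee and Bb are d-separated given {Aa, Dd, Rr}.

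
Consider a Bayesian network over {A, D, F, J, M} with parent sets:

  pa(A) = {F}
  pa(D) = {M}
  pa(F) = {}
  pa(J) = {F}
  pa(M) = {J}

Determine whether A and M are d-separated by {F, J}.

There is one path between A and M:
Path 1: A ← F → J → M
  F is a fork here and F is conditioned on, so the path is blocked at F.
Every path is blocked, so A and M are d-separated given {F, J}.

Yes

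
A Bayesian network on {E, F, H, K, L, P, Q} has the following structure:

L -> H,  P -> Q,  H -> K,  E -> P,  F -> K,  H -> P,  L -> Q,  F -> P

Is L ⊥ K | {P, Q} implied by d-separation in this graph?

4 paths connect L and K; each must be blocked for d-separation to hold:
Path 1: L → Q ← P ← H → K
  P is a chain here and P is conditioned on, so the path is blocked at P.
Path 2: L → Q ← P ← F → K
  P is a chain here and P is conditioned on, so the path is blocked at P.
Path 3: L → H → P ← F → K
  H is a chain and H is not conditioned on; P is a collider and P is conditioned on, which opens it; F is a fork and F is not conditioned on — no node blocks this path, so it is active.
Path 4: L → H → K
  H is a chain and H is not conditioned on — no node blocks this path, so it is active.
Since the path L → H → P ← F → K is active, L and K are not d-separated given {P, Q}.

No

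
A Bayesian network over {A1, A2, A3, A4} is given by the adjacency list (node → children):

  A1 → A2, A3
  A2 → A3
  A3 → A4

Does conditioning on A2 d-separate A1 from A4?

No

We examine all 2 paths between A1 and A4:
Path 1: A1 → A3 → A4
  A3 is a chain and A3 is not conditioned on — no node blocks this path, so it is active.
Path 2: A1 → A2 → A3 → A4
  A2 is a chain here and A2 is conditioned on, so the path is blocked at A2.
Because an active path exists, A1 and A4 are not d-separated.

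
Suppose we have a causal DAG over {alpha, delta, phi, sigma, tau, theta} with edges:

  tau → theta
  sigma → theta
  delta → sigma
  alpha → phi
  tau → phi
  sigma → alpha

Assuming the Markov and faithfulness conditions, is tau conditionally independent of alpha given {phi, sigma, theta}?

No

2 paths connect tau and alpha; each must be blocked for d-separation to hold:
Path 1: tau → phi ← alpha
  phi is a collider and phi is conditioned on, which opens it — no node blocks this path, so it is active.
Path 2: tau → theta ← sigma → alpha
  sigma is a fork here and sigma is conditioned on, so the path is blocked at sigma.
Because an active path exists, tau and alpha are not d-separated.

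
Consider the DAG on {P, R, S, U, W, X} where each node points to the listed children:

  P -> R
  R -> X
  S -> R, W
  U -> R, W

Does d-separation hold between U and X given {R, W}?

Yes

There are 2 undirected paths between U and X; checking each against the conditioning set {R, W}:
  1. U → R → X — R:chain[blocks] ⇒ blocked
  2. U → W ← S → R → X — W:collider[open]; S:fork[open]; R:chain[blocks] ⇒ blocked
Since every path is blocked, d-separation holds.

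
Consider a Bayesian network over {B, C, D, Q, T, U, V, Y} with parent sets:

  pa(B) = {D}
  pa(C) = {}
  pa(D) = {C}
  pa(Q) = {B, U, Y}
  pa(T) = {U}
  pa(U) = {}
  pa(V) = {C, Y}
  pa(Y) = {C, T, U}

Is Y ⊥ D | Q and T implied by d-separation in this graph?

There are 5 undirected paths between Y and D; checking each against the conditioning set {Q, T}:
  1. Y → Q ← B ← D — Q:collider[open]; B:chain[open] ⇒ active
  2. Y ← T ← U → Q ← B ← D — T:chain[blocks]; U:fork[open]; Q:collider[open]; B:chain[open] ⇒ blocked
  3. Y → V ← C → D — V:collider[blocks]; C:fork[open] ⇒ blocked
  4. Y ← C → D — C:fork[open] ⇒ active
  5. Y ← U → Q ← B ← D — U:fork[open]; Q:collider[open]; B:chain[open] ⇒ active
Because an active path exists, Y and D are not d-separated.

No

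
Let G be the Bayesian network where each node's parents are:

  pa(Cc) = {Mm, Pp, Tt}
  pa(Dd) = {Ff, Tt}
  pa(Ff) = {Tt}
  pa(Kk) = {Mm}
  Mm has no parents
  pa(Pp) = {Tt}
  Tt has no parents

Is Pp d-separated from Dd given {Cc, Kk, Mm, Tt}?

Yes

Enumerating the 4 paths from Pp to Dd and testing each for blocking by {Cc, Kk, Mm, Tt}:
Path 1: Pp → Cc ← Tt → Dd
  Tt is a fork here and Tt is conditioned on, so the path is blocked at Tt.
Path 2: Pp → Cc ← Tt → Ff → Dd
  Tt is a fork here and Tt is conditioned on, so the path is blocked at Tt.
Path 3: Pp ← Tt → Dd
  Tt is a fork here and Tt is conditioned on, so the path is blocked at Tt.
Path 4: Pp ← Tt → Ff → Dd
  Tt is a fork here and Tt is conditioned on, so the path is blocked at Tt.
Since every path is blocked, d-separation holds.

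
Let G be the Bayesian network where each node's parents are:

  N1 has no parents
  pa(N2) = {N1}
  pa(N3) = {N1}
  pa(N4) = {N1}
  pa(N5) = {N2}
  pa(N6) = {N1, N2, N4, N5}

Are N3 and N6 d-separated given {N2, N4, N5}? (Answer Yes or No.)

No

There are 4 undirected paths between N3 and N6; checking each against the conditioning set {N2, N4, N5}:
Path 1: N3 ← N1 → N2 → N6
  N2 is a chain here and N2 is conditioned on, so the path is blocked at N2.
Path 2: N3 ← N1 → N2 → N5 → N6
  N2 is a chain here and N2 is conditioned on, so the path is blocked at N2.
Path 3: N3 ← N1 → N6
  N1 is a fork and N1 is not conditioned on — no node blocks this path, so it is active.
Path 4: N3 ← N1 → N4 → N6
  N4 is a chain here and N4 is conditioned on, so the path is blocked at N4.
At least one path is unblocked, so d-separation fails.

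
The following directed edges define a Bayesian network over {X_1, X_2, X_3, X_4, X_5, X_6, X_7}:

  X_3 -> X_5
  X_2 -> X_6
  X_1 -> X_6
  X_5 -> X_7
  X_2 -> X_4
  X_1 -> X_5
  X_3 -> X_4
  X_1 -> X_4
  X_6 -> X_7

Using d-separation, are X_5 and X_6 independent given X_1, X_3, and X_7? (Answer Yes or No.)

No

There are 5 undirected paths between X_5 and X_6; checking each against the conditioning set {X_1, X_3, X_7}:
  1. X_5 ← X_3 → X_4 ← X_2 → X_6 — X_3:fork[blocks]; X_4:collider[blocks]; X_2:fork[open] ⇒ blocked
  2. X_5 ← X_3 → X_4 ← X_1 → X_6 — X_3:fork[blocks]; X_4:collider[blocks]; X_1:fork[blocks] ⇒ blocked
  3. X_5 ← X_1 → X_4 ← X_2 → X_6 — X_1:fork[blocks]; X_4:collider[blocks]; X_2:fork[open] ⇒ blocked
  4. X_5 ← X_1 → X_6 — X_1:fork[blocks] ⇒ blocked
  5. X_5 → X_7 ← X_6 — X_7:collider[open] ⇒ active
At least one path is unblocked, so d-separation fails.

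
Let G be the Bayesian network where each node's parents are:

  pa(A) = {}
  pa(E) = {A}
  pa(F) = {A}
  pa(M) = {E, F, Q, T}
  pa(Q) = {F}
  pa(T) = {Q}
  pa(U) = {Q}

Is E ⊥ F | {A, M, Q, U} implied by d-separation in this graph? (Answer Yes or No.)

No

4 paths connect E and F; each must be blocked for d-separation to hold:
Path 1: E ← A → F
  A is a fork here and A is conditioned on, so the path is blocked at A.
Path 2: E → M ← T ← Q ← F
  Q is a chain here and Q is conditioned on, so the path is blocked at Q.
Path 3: E → M ← Q ← F
  Q is a chain here and Q is conditioned on, so the path is blocked at Q.
Path 4: E → M ← F
  M is a collider and M is conditioned on, which opens it — no node blocks this path, so it is active.
Because an active path exists, E and F are not d-separated.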